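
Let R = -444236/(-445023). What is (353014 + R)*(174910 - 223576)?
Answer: -2548472851097876/148341 ≈ -1.7180e+10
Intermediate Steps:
R = 444236/445023 (R = -444236*(-1/445023) = 444236/445023 ≈ 0.99823)
(353014 + R)*(174910 - 223576) = (353014 + 444236/445023)*(174910 - 223576) = (157099793558/445023)*(-48666) = -2548472851097876/148341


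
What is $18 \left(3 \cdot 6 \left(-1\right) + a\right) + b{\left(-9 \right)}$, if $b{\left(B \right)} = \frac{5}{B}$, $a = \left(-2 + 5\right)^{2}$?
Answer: $- \frac{1463}{9} \approx -162.56$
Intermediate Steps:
$a = 9$ ($a = 3^{2} = 9$)
$18 \left(3 \cdot 6 \left(-1\right) + a\right) + b{\left(-9 \right)} = 18 \left(3 \cdot 6 \left(-1\right) + 9\right) + \frac{5}{-9} = 18 \left(3 \left(-6\right) + 9\right) + 5 \left(- \frac{1}{9}\right) = 18 \left(-18 + 9\right) - \frac{5}{9} = 18 \left(-9\right) - \frac{5}{9} = -162 - \frac{5}{9} = - \frac{1463}{9}$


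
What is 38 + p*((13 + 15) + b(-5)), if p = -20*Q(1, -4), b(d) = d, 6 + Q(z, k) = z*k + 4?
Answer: 2798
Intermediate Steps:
Q(z, k) = -2 + k*z (Q(z, k) = -6 + (z*k + 4) = -6 + (k*z + 4) = -6 + (4 + k*z) = -2 + k*z)
p = 120 (p = -20*(-2 - 4*1) = -20*(-2 - 4) = -20*(-6) = 120)
38 + p*((13 + 15) + b(-5)) = 38 + 120*((13 + 15) - 5) = 38 + 120*(28 - 5) = 38 + 120*23 = 38 + 2760 = 2798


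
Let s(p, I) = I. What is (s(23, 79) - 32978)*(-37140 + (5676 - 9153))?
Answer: 1336258683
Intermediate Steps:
(s(23, 79) - 32978)*(-37140 + (5676 - 9153)) = (79 - 32978)*(-37140 + (5676 - 9153)) = -32899*(-37140 - 3477) = -32899*(-40617) = 1336258683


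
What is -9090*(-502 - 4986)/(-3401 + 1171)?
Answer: -4988592/223 ≈ -22370.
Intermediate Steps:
-9090*(-502 - 4986)/(-3401 + 1171) = -9090/((-2230/(-5488))) = -9090/((-2230*(-1/5488))) = -9090/1115/2744 = -9090*2744/1115 = -4988592/223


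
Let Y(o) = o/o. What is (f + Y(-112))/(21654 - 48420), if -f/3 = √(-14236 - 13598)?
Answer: -1/26766 + I*√27834/8922 ≈ -3.7361e-5 + 0.018699*I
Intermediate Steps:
f = -3*I*√27834 (f = -3*√(-14236 - 13598) = -3*I*√27834 ≈ -500.51*I)
Y(o) = 1
(f + Y(-112))/(21654 - 48420) = (-3*I*√27834 + 1)/(21654 - 48420) = (1 - 3*I*√27834)/(-26766) = (1 - 3*I*√27834)*(-1/26766) = -1/26766 + I*√27834/8922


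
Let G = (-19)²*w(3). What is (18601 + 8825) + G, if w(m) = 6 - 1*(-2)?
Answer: 30314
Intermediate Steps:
w(m) = 8 (w(m) = 6 + 2 = 8)
G = 2888 (G = (-19)²*8 = 361*8 = 2888)
(18601 + 8825) + G = (18601 + 8825) + 2888 = 27426 + 2888 = 30314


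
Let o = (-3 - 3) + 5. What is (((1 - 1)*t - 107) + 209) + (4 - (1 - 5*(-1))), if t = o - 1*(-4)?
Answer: 100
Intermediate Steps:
o = -1 (o = -6 + 5 = -1)
t = 3 (t = -1 - 1*(-4) = -1 + 4 = 3)
(((1 - 1)*t - 107) + 209) + (4 - (1 - 5*(-1))) = (((1 - 1)*3 - 107) + 209) + (4 - (1 - 5*(-1))) = ((0*3 - 107) + 209) + (4 - (1 + 5)) = ((0 - 107) + 209) + (4 - 1*6) = (-107 + 209) + (4 - 6) = 102 - 2 = 100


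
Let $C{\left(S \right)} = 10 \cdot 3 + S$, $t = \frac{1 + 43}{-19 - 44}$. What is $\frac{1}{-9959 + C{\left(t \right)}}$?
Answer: $- \frac{63}{625571} \approx -0.00010071$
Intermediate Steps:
$t = - \frac{44}{63}$ ($t = \frac{44}{-63} = 44 \left(- \frac{1}{63}\right) = - \frac{44}{63} \approx -0.69841$)
$C{\left(S \right)} = 30 + S$
$\frac{1}{-9959 + C{\left(t \right)}} = \frac{1}{-9959 + \left(30 - \frac{44}{63}\right)} = \frac{1}{-9959 + \frac{1846}{63}} = \frac{1}{- \frac{625571}{63}} = - \frac{63}{625571}$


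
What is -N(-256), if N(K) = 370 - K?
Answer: -626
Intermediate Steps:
-N(-256) = -(370 - 1*(-256)) = -(370 + 256) = -1*626 = -626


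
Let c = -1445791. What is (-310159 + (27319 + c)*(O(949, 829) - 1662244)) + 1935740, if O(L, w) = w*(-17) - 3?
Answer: 2377842978061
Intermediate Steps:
O(L, w) = -3 - 17*w (O(L, w) = -17*w - 3 = -3 - 17*w)
(-310159 + (27319 + c)*(O(949, 829) - 1662244)) + 1935740 = (-310159 + (27319 - 1445791)*((-3 - 17*829) - 1662244)) + 1935740 = (-310159 - 1418472*((-3 - 14093) - 1662244)) + 1935740 = (-310159 - 1418472*(-14096 - 1662244)) + 1935740 = (-310159 - 1418472*(-1676340)) + 1935740 = (-310159 + 2377841352480) + 1935740 = 2377841042321 + 1935740 = 2377842978061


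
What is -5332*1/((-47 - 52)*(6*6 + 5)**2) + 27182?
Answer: 4523606590/166419 ≈ 27182.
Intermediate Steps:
-5332*1/((-47 - 52)*(6*6 + 5)**2) + 27182 = -5332*(-1/(99*(36 + 5)**2)) + 27182 = -5332/(41**2*(-99)) + 27182 = -5332/(1681*(-99)) + 27182 = -5332/(-166419) + 27182 = -5332*(-1/166419) + 27182 = 5332/166419 + 27182 = 4523606590/166419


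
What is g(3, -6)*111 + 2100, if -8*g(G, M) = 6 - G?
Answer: 16467/8 ≈ 2058.4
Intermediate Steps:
g(G, M) = -¾ + G/8 (g(G, M) = -(6 - G)/8 = -¾ + G/8)
g(3, -6)*111 + 2100 = (-¾ + (⅛)*3)*111 + 2100 = (-¾ + 3/8)*111 + 2100 = -3/8*111 + 2100 = -333/8 + 2100 = 16467/8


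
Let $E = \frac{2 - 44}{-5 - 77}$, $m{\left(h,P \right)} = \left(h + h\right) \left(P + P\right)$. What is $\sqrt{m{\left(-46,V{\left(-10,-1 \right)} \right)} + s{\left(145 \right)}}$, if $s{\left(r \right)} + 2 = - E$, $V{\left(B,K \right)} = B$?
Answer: $\frac{\sqrt{3088817}}{41} \approx 42.866$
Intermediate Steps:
$m{\left(h,P \right)} = 4 P h$ ($m{\left(h,P \right)} = 2 h 2 P = 4 P h$)
$E = \frac{21}{41}$ ($E = - \frac{42}{-82} = \left(-42\right) \left(- \frac{1}{82}\right) = \frac{21}{41} \approx 0.5122$)
$s{\left(r \right)} = - \frac{103}{41}$ ($s{\left(r \right)} = -2 - \frac{21}{41} = - \frac{103}{41}$)
$\sqrt{m{\left(-46,V{\left(-10,-1 \right)} \right)} + s{\left(145 \right)}} = \sqrt{4 \left(-10\right) \left(-46\right) - \frac{103}{41}} = \sqrt{1840 - \frac{103}{41}} = \sqrt{\frac{75337}{41}} = \frac{\sqrt{3088817}}{41}$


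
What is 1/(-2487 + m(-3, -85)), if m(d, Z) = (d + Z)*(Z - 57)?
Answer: 1/10009 ≈ 9.9910e-5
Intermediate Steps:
m(d, Z) = (-57 + Z)*(Z + d) (m(d, Z) = (Z + d)*(-57 + Z) = (-57 + Z)*(Z + d))
1/(-2487 + m(-3, -85)) = 1/(-2487 + ((-85)² - 57*(-85) - 57*(-3) - 85*(-3))) = 1/(-2487 + (7225 + 4845 + 171 + 255)) = 1/(-2487 + 12496) = 1/10009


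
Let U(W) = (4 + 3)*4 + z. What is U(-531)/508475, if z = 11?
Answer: 39/508475 ≈ 7.6700e-5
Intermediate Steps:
U(W) = 39 (U(W) = (4 + 3)*4 + 11 = 7*4 + 11 = 28 + 11 = 39)
U(-531)/508475 = 39/508475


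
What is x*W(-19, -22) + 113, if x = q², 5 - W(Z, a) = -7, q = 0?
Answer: 113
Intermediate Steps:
W(Z, a) = 12 (W(Z, a) = 5 - 1*(-7) = 5 + 7 = 12)
x = 0 (x = 0² = 0)
x*W(-19, -22) + 113 = 0*12 + 113 = 0 + 113 = 113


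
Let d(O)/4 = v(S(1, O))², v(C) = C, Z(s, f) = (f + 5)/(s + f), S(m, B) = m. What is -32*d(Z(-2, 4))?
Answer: -128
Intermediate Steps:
Z(s, f) = (5 + f)/(f + s)
d(O) = 4 (d(O) = 4*1² = 4*1 = 4)
-32*d(Z(-2, 4)) = -32*4 = -128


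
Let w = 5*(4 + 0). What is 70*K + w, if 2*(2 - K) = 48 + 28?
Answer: -2500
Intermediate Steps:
w = 20 (w = 5*4 = 20)
K = -36 (K = 2 - (48 + 28)/2 = 2 - ½*76 = 2 - 38 = -36)
70*K + w = 70*(-36) + 20 = -2520 + 20 = -2500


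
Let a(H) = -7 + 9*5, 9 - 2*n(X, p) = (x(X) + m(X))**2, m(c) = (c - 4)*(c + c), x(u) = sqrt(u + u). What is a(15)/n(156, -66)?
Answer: -56975580668/1686053492615681931 + 4805632*sqrt(78)/1686053492615681931 ≈ -3.3767e-8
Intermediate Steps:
x(u) = sqrt(2)*sqrt(u) (x(u) = sqrt(2*u) = sqrt(2)*sqrt(u))
m(c) = 2*c*(-4 + c) (m(c) = (-4 + c)*(2*c) = 2*c*(-4 + c))
n(X, p) = 9/2 - (sqrt(2)*sqrt(X) + 2*X*(-4 + X))**2/2
a(H) = 38 (a(H) = -7 + 45 = 38)
a(15)/n(156, -66) = 38/(9/2 - (sqrt(2)*sqrt(156) + 2*156*(-4 + 156))**2/2) = 38/(9/2 - (sqrt(2)*(2*sqrt(39)) + 2*156*152)**2/2) = 38/(9/2 - (2*sqrt(78) + 47424)**2/2) = 38/(9/2 - (47424 + 2*sqrt(78))**2/2)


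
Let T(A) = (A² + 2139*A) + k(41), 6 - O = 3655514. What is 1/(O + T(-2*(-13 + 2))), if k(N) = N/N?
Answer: -1/3607965 ≈ -2.7716e-7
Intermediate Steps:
O = -3655508 (O = 6 - 1*3655514 = 6 - 3655514 = -3655508)
k(N) = 1
T(A) = 1 + A² + 2139*A (T(A) = (A² + 2139*A) + 1 = 1 + A² + 2139*A)
1/(O + T(-2*(-13 + 2))) = 1/(-3655508 + (1 + (-2*(-13 + 2))² + 2139*(-2*(-13 + 2)))) = 1/(-3655508 + (1 + (-2*(-11))² + 2139*(-2*(-11)))) = 1/(-3655508 + (1 + 22² + 2139*22)) = 1/(-3655508 + (1 + 484 + 47058)) = 1/(-3655508 + 47543) = 1/(-3607965) = -1/3607965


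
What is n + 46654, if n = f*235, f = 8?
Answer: 48534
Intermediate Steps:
n = 1880 (n = 8*235 = 1880)
n + 46654 = 1880 + 46654 = 48534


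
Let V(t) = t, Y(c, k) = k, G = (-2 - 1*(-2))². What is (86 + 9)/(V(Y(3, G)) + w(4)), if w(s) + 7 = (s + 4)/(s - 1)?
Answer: -285/13 ≈ -21.923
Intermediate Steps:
G = 0 (G = (-2 + 2)² = 0² = 0)
w(s) = -7 + (4 + s)/(-1 + s) (w(s) = -7 + (s + 4)/(s - 1) = -7 + (4 + s)/(-1 + s))
(86 + 9)/(V(Y(3, G)) + w(4)) = (86 + 9)/(0 + (11 - 6*4)/(-1 + 4)) = 95/(0 + (11 - 24)/3) = 95/(0 + (⅓)*(-13)) = 95/(0 - 13/3) = 95/(-13/3) = 95*(-3/13) = -285/13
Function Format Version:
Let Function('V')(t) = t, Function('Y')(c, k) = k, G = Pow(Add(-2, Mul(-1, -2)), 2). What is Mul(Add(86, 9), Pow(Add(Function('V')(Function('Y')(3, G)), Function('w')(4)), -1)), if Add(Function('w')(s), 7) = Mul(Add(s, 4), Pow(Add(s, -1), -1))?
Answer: Rational(-285, 13) ≈ -21.923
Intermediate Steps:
G = 0 (G = Pow(Add(-2, 2), 2) = Pow(0, 2) = 0)
Function('w')(s) = Add(-7, Mul(Pow(Add(-1, s), -1), Add(4, s))) (Function('w')(s) = Add(-7, Mul(Add(s, 4), Pow(Add(s, -1), -1))) = Add(-7, Mul(Add(4, s), Pow(Add(-1, s), -1))) = Add(-7, Mul(Pow(Add(-1, s), -1), Add(4, s))))
Mul(Add(86, 9), Pow(Add(Function('V')(Function('Y')(3, G)), Function('w')(4)), -1)) = Mul(Add(86, 9), Pow(Add(0, Mul(Pow(Add(-1, 4), -1), Add(11, Mul(-6, 4)))), -1)) = Mul(95, Pow(Add(0, Mul(Pow(3, -1), Add(11, -24))), -1)) = Mul(95, Pow(Add(0, Mul(Rational(1, 3), -13)), -1)) = Mul(95, Pow(Add(0, Rational(-13, 3)), -1)) = Mul(95, Pow(Rational(-13, 3), -1)) = Mul(95, Rational(-3, 13)) = Rational(-285, 13)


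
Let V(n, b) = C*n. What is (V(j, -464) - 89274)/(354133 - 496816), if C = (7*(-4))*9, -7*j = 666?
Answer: 21766/47561 ≈ 0.45764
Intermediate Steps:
j = -666/7 (j = -⅐*666 = -666/7 ≈ -95.143)
C = -252 (C = -28*9 = -252)
V(n, b) = -252*n
(V(j, -464) - 89274)/(354133 - 496816) = (-252*(-666/7) - 89274)/(354133 - 496816) = (23976 - 89274)/(-142683) = -65298*(-1/142683) = 21766/47561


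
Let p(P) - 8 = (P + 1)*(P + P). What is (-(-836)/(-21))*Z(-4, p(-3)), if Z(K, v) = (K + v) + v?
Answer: -10032/7 ≈ -1433.1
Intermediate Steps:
p(P) = 8 + 2*P*(1 + P) (p(P) = 8 + (P + 1)*(P + P) = 8 + (1 + P)*(2*P) = 8 + 2*P*(1 + P))
Z(K, v) = K + 2*v
(-(-836)/(-21))*Z(-4, p(-3)) = (-(-836)/(-21))*(-4 + 2*(8 + 2*(-3) + 2*(-3)²)) = (-(-836)*(-1)/21)*(-4 + 2*(8 - 6 + 2*9)) = (-19*44/21)*(-4 + 2*(8 - 6 + 18)) = -836*(-4 + 2*20)/21 = -836*(-4 + 40)/21 = -836/21*36 = -10032/7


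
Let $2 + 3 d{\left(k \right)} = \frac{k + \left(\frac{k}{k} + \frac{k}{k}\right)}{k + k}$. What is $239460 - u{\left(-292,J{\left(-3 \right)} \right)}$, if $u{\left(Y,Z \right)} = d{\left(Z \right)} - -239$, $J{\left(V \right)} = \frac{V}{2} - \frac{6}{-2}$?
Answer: $\frac{4305983}{18} \approx 2.3922 \cdot 10^{5}$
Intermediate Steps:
$d{\left(k \right)} = - \frac{2}{3} + \frac{2 + k}{6 k}$ ($d{\left(k \right)} = - \frac{2}{3} + \frac{\left(k + \left(\frac{k}{k} + \frac{k}{k}\right)\right) \frac{1}{k + k}}{3} = - \frac{2}{3} + \frac{\left(k + \left(1 + 1\right)\right) \frac{1}{2 k}}{3} = - \frac{2}{3} + \frac{\left(k + 2\right) \frac{1}{2 k}}{3} = - \frac{2}{3} + \frac{\left(2 + k\right) \frac{1}{2 k}}{3} = - \frac{2}{3} + \frac{\frac{1}{2} \frac{1}{k} \left(2 + k\right)}{3} = - \frac{2}{3} + \frac{2 + k}{6 k}$)
$J{\left(V \right)} = 3 + \frac{V}{2}$ ($J{\left(V \right)} = V \frac{1}{2} - -3 = \frac{V}{2} + 3 = 3 + \frac{V}{2}$)
$u{\left(Y,Z \right)} = 239 + \frac{2 - 3 Z}{6 Z}$ ($u{\left(Y,Z \right)} = \frac{2 - 3 Z}{6 Z} - -239 = \frac{2 - 3 Z}{6 Z} + 239 = 239 + \frac{2 - 3 Z}{6 Z}$)
$239460 - u{\left(-292,J{\left(-3 \right)} \right)} = 239460 - \frac{2 + 1431 \left(3 + \frac{1}{2} \left(-3\right)\right)}{6 \left(3 + \frac{1}{2} \left(-3\right)\right)} = 239460 - \frac{2 + 1431 \left(3 - \frac{3}{2}\right)}{6 \left(3 - \frac{3}{2}\right)} = 239460 - \frac{2 + 1431 \cdot \frac{3}{2}}{6 \cdot \frac{3}{2}} = 239460 - \frac{1}{6} \cdot \frac{2}{3} \left(2 + \frac{4293}{2}\right) = 239460 - \frac{1}{6} \cdot \frac{2}{3} \cdot \frac{4297}{2} = 239460 - \frac{4297}{18} = \frac{4305983}{18}$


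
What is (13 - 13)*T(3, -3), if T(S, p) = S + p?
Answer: 0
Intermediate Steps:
(13 - 13)*T(3, -3) = (13 - 13)*(3 - 3) = 0*0 = 0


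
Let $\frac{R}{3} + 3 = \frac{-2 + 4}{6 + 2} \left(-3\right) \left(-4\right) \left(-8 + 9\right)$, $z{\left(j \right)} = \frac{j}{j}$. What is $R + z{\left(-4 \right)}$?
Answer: $1$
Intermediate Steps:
$z{\left(j \right)} = 1$
$R = 0$ ($R = -9 + 3 \frac{-2 + 4}{6 + 2} \left(-3\right) \left(-4\right) \left(-8 + 9\right) = -9 + 3 \cdot \frac{2}{8} \left(-3\right) \left(-4\right) 1 = -9 + 3 \cdot 2 \cdot \frac{1}{8} \left(-3\right) \left(-4\right) 1 = -9 + 3 \cdot \frac{1}{4} \left(-3\right) \left(-4\right) 1 = -9 + 3 \left(- \frac{3}{4}\right) \left(-4\right) 1 = -9 + 3 \cdot 3 \cdot 1 = -9 + 3 \cdot 3 = -9 + 9 = 0$)
$R + z{\left(-4 \right)} = 0 + 1 = 1$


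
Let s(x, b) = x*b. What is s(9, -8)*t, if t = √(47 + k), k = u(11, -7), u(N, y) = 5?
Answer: -144*√13 ≈ -519.20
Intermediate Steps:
s(x, b) = b*x
k = 5
t = 2*√13 (t = √(47 + 5) = √52 = 2*√13 ≈ 7.2111)
s(9, -8)*t = (-8*9)*(2*√13) = -144*√13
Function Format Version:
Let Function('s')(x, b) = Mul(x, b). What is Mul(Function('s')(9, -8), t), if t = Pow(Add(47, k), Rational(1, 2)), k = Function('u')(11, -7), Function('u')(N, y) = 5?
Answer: Mul(-144, Pow(13, Rational(1, 2))) ≈ -519.20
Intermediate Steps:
Function('s')(x, b) = Mul(b, x)
k = 5
t = Mul(2, Pow(13, Rational(1, 2))) (t = Pow(Add(47, 5), Rational(1, 2)) = Pow(52, Rational(1, 2)) = Mul(2, Pow(13, Rational(1, 2))) ≈ 7.2111)
Mul(Function('s')(9, -8), t) = Mul(Mul(-8, 9), Mul(2, Pow(13, Rational(1, 2)))) = Mul(-72, Mul(2, Pow(13, Rational(1, 2)))) = Mul(-144, Pow(13, Rational(1, 2)))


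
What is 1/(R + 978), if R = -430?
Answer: 1/548 ≈ 0.0018248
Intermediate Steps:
1/(R + 978) = 1/(-430 + 978) = 1/548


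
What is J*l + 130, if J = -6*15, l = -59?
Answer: 5440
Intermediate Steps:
J = -90
J*l + 130 = -90*(-59) + 130 = 5310 + 130 = 5440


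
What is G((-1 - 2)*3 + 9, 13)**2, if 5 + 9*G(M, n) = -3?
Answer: 64/81 ≈ 0.79012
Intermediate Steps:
G(M, n) = -8/9 (G(M, n) = -5/9 + (1/9)*(-3) = -5/9 - 1/3 = -8/9)
G((-1 - 2)*3 + 9, 13)**2 = (-8/9)**2 = 64/81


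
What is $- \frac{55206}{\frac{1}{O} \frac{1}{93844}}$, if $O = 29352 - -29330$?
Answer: $-304016880883248$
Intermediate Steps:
$O = 58682$ ($O = 29352 + 29330 = 58682$)
$- \frac{55206}{\frac{1}{O} \frac{1}{93844}} = - \frac{55206}{\frac{1}{58682} \cdot \frac{1}{93844}} = - 55206 \frac{1}{\frac{1}{5506953608}} = \left(-55206\right) 5506953608 = -304016880883248$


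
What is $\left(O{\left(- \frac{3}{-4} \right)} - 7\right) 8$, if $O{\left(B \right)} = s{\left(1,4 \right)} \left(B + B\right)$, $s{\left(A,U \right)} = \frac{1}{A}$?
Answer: $-44$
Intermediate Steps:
$O{\left(B \right)} = 2 B$ ($O{\left(B \right)} = \frac{B + B}{1} = 1 \cdot 2 B = 2 B$)
$\left(O{\left(- \frac{3}{-4} \right)} - 7\right) 8 = \left(2 \left(- \frac{3}{-4}\right) - 7\right) 8 = \left(2 \left(\left(-3\right) \left(- \frac{1}{4}\right)\right) - 7\right) 8 = \left(2 \cdot \frac{3}{4} - 7\right) 8 = \left(\frac{3}{2} - 7\right) 8 = \left(- \frac{11}{2}\right) 8 = -44$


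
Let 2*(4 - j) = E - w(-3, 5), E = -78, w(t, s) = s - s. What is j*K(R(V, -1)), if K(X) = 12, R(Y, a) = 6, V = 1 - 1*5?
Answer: 516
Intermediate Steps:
w(t, s) = 0
V = -4 (V = 1 - 5 = -4)
j = 43 (j = 4 - (-78 - 1*0)/2 = 4 - (-78 + 0)/2 = 4 - ½*(-78) = 4 + 39 = 43)
j*K(R(V, -1)) = 43*12 = 516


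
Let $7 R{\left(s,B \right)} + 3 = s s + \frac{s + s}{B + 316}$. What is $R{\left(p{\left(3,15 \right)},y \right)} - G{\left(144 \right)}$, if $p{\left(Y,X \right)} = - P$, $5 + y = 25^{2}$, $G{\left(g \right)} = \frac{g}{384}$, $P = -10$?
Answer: $\frac{88355}{6552} \approx 13.485$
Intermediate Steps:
$G{\left(g \right)} = \frac{g}{384}$ ($G{\left(g \right)} = g \frac{1}{384} = \frac{g}{384}$)
$y = 620$ ($y = -5 + 25^{2} = -5 + 625 = 620$)
$p{\left(Y,X \right)} = 10$ ($p{\left(Y,X \right)} = \left(-1\right) \left(-10\right) = 10$)
$R{\left(s,B \right)} = - \frac{3}{7} + \frac{s^{2}}{7} + \frac{2 s}{7 \left(316 + B\right)}$ ($R{\left(s,B \right)} = - \frac{3}{7} + \frac{s s + \frac{s + s}{B + 316}}{7} = - \frac{3}{7} + \frac{s^{2} + \frac{2 s}{316 + B}}{7} = - \frac{3}{7} + \left(\frac{s^{2}}{7} + \frac{2 s}{7 \left(316 + B\right)}\right) = - \frac{3}{7} + \frac{s^{2}}{7} + \frac{2 s}{7 \left(316 + B\right)}$)
$R{\left(p{\left(3,15 \right)},y \right)} - G{\left(144 \right)} = \frac{-948 - 1860 + 2 \cdot 10 + 316 \cdot 10^{2} + 620 \cdot 10^{2}}{7 \left(316 + 620\right)} - \frac{1}{384} \cdot 144 = \frac{-948 - 1860 + 20 + 316 \cdot 100 + 620 \cdot 100}{7 \cdot 936} - \frac{3}{8} = \frac{1}{7} \cdot \frac{1}{936} \left(-948 - 1860 + 20 + 31600 + 62000\right) - \frac{3}{8} = \frac{1}{7} \cdot \frac{1}{936} \cdot 90812 - \frac{3}{8} = \frac{22703}{1638} - \frac{3}{8} = \frac{88355}{6552}$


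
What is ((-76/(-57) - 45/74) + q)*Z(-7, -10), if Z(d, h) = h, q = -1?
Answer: 305/111 ≈ 2.7477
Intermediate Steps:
((-76/(-57) - 45/74) + q)*Z(-7, -10) = ((-76/(-57) - 45/74) - 1)*(-10) = ((-76*(-1/57) - 45*1/74) - 1)*(-10) = ((4/3 - 45/74) - 1)*(-10) = (161/222 - 1)*(-10) = -61/222*(-10) = 305/111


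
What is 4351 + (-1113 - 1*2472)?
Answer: 766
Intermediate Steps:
4351 + (-1113 - 1*2472) = 4351 + (-1113 - 2472) = 4351 - 3585 = 766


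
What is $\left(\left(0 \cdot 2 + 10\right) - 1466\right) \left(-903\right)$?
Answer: $1314768$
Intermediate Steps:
$\left(\left(0 \cdot 2 + 10\right) - 1466\right) \left(-903\right) = \left(\left(0 + 10\right) - 1466\right) \left(-903\right) = \left(10 - 1466\right) \left(-903\right) = \left(-1456\right) \left(-903\right) = 1314768$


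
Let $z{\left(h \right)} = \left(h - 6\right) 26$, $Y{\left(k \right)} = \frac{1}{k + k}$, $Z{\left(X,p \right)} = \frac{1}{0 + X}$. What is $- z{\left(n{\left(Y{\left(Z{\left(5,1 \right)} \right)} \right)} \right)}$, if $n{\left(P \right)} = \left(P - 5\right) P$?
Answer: $\frac{637}{2} \approx 318.5$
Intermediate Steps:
$Z{\left(X,p \right)} = \frac{1}{X}$
$Y{\left(k \right)} = \frac{1}{2 k}$
$n{\left(P \right)} = P \left(-5 + P\right)$ ($n{\left(P \right)} = \left(-5 + P\right) P = P \left(-5 + P\right)$)
$z{\left(h \right)} = -156 + 26 h$ ($z{\left(h \right)} = \left(-6 + h\right) 26 = -156 + 26 h$)
$- z{\left(n{\left(Y{\left(Z{\left(5,1 \right)} \right)} \right)} \right)} = - (-156 + 26 \frac{1}{2 \cdot \frac{1}{5}} \left(-5 + \frac{1}{2 \cdot \frac{1}{5}}\right)) = - (-156 + 26 \frac{\frac{1}{\frac{1}{5}}}{2} \left(-5 + \frac{\frac{1}{\frac{1}{5}}}{2}\right)) = - (-156 + 26 \cdot \frac{1}{2} \cdot 5 \left(-5 + \frac{1}{2} \cdot 5\right)) = - (-156 + 26 \frac{5 \left(-5 + \frac{5}{2}\right)}{2}) = - (-156 + 26 \cdot \frac{5}{2} \left(- \frac{5}{2}\right)) = - (-156 + 26 \left(- \frac{25}{4}\right)) = - (-156 - \frac{325}{2}) = \left(-1\right) \left(- \frac{637}{2}\right) = \frac{637}{2}$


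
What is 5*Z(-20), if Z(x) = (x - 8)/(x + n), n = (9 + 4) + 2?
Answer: 28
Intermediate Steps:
n = 15 (n = 13 + 2 = 15)
Z(x) = (-8 + x)/(15 + x) (Z(x) = (x - 8)/(x + 15) = (-8 + x)/(15 + x))
5*Z(-20) = 5*((-8 - 20)/(15 - 20)) = 5*(-28/(-5)) = 5*(-1/5*(-28)) = 5*(28/5) = 28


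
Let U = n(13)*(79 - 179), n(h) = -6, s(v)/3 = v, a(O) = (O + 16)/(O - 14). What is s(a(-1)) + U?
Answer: 597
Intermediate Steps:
a(O) = (16 + O)/(-14 + O)
s(v) = 3*v
U = 600 (U = -6*(79 - 179) = -6*(-100) = 600)
s(a(-1)) + U = 3*((16 - 1)/(-14 - 1)) + 600 = 3*(15/(-15)) + 600 = 3*(-1/15*15) + 600 = 3*(-1) + 600 = -3 + 600 = 597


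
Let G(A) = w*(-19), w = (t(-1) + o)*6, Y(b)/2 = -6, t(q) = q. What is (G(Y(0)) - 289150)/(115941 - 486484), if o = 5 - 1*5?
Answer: 289036/370543 ≈ 0.78003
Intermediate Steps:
o = 0 (o = 5 - 5 = 0)
Y(b) = -12 (Y(b) = 2*(-6) = -12)
w = -6 (w = (-1 + 0)*6 = -1*6 = -6)
G(A) = 114 (G(A) = -6*(-19) = 114)
(G(Y(0)) - 289150)/(115941 - 486484) = (114 - 289150)/(115941 - 486484) = -289036/(-370543) = -289036*(-1/370543) = 289036/370543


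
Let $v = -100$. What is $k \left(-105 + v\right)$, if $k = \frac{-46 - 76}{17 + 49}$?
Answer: $\frac{12505}{33} \approx 378.94$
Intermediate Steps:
$k = - \frac{61}{33}$ ($k = - \frac{122}{66} = \left(-122\right) \frac{1}{66} = - \frac{61}{33} \approx -1.8485$)
$k \left(-105 + v\right) = - \frac{61 \left(-105 - 100\right)}{33} = \left(- \frac{61}{33}\right) \left(-205\right) = \frac{12505}{33}$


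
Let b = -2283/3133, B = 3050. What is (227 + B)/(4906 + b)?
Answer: 10266841/15368215 ≈ 0.66806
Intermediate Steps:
b = -2283/3133 (b = -2283*1/3133 = -2283/3133 ≈ -0.72869)
(227 + B)/(4906 + b) = (227 + 3050)/(4906 - 2283/3133) = 3277/(15368215/3133) = 3277*(3133/15368215) = 10266841/15368215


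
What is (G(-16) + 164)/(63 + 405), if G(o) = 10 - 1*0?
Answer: 29/78 ≈ 0.37179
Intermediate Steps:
G(o) = 10 (G(o) = 10 + 0 = 10)
(G(-16) + 164)/(63 + 405) = (10 + 164)/(63 + 405) = 174/468 = 174*(1/468) = 29/78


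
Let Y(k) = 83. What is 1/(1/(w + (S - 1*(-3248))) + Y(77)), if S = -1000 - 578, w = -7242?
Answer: 5572/462475 ≈ 0.012048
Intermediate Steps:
S = -1578
1/(1/(w + (S - 1*(-3248))) + Y(77)) = 1/(1/(-7242 + (-1578 - 1*(-3248))) + 83) = 1/(1/(-7242 + (-1578 + 3248)) + 83) = 1/(1/(-7242 + 1670) + 83) = 1/(1/(-5572) + 83) = 1/(-1/5572 + 83) = 1/(462475/5572) = 5572/462475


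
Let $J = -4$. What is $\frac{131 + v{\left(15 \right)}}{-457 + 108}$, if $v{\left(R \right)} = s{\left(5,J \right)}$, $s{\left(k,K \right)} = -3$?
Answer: $- \frac{128}{349} \approx -0.36676$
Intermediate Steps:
$v{\left(R \right)} = -3$
$\frac{131 + v{\left(15 \right)}}{-457 + 108} = \frac{131 - 3}{-457 + 108} = \frac{128}{-349} = 128 \left(- \frac{1}{349}\right) = - \frac{128}{349}$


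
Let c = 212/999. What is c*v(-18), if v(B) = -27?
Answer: -212/37 ≈ -5.7297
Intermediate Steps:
c = 212/999 (c = 212*(1/999) = 212/999 ≈ 0.21221)
c*v(-18) = (212/999)*(-27) = -212/37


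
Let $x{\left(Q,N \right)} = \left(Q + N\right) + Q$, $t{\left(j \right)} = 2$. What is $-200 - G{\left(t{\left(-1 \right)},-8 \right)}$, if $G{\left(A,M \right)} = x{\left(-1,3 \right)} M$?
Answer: $-192$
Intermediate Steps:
$x{\left(Q,N \right)} = N + 2 Q$ ($x{\left(Q,N \right)} = \left(N + Q\right) + Q = N + 2 Q$)
$G{\left(A,M \right)} = M$ ($G{\left(A,M \right)} = \left(3 + 2 \left(-1\right)\right) M = \left(3 - 2\right) M = 1 M = M$)
$-200 - G{\left(t{\left(-1 \right)},-8 \right)} = -200 - -8 = -200 + 8 = -192$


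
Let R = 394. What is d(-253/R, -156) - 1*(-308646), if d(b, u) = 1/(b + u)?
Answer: 19048704788/61717 ≈ 3.0865e+5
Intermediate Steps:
d(-253/R, -156) - 1*(-308646) = 1/(-253/394 - 156) - 1*(-308646) = 1/(-253*1/394 - 156) + 308646 = 1/(-253/394 - 156) + 308646 = 1/(-61717/394) + 308646 = -394/61717 + 308646 = 19048704788/61717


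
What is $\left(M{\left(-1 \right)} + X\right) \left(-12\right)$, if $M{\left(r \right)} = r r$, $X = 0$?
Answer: $-12$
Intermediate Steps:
$M{\left(r \right)} = r^{2}$
$\left(M{\left(-1 \right)} + X\right) \left(-12\right) = \left(\left(-1\right)^{2} + 0\right) \left(-12\right) = \left(1 + 0\right) \left(-12\right) = 1 \left(-12\right) = -12$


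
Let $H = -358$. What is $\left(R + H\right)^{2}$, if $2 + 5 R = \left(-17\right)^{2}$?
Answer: $\frac{2259009}{25} \approx 90360.0$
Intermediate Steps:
$R = \frac{287}{5}$ ($R = - \frac{2}{5} + \frac{\left(-17\right)^{2}}{5} = - \frac{2}{5} + \frac{1}{5} \cdot 289 = - \frac{2}{5} + \frac{289}{5} = \frac{287}{5} \approx 57.4$)
$\left(R + H\right)^{2} = \left(\frac{287}{5} - 358\right)^{2} = \left(- \frac{1503}{5}\right)^{2} = \frac{2259009}{25}$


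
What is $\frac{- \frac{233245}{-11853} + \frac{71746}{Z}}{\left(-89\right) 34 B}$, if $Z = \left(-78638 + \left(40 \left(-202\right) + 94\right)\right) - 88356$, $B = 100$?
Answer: $- \frac{19981402381}{313801940322000} \approx -6.3675 \cdot 10^{-5}$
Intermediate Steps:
$Z = -174980$ ($Z = \left(-78638 + \left(-8080 + 94\right)\right) - 88356 = \left(-78638 - 7986\right) - 88356 = -86624 - 88356 = -174980$)
$\frac{- \frac{233245}{-11853} + \frac{71746}{Z}}{\left(-89\right) 34 B} = \frac{- \frac{233245}{-11853} + \frac{71746}{-174980}}{\left(-89\right) 34 \cdot 100} = \frac{\left(-233245\right) \left(- \frac{1}{11853}\right) + 71746 \left(- \frac{1}{174980}\right)}{\left(-3026\right) 100} = \frac{\frac{233245}{11853} - \frac{35873}{87490}}{-302600} = \frac{19981402381}{1037018970} \left(- \frac{1}{302600}\right) = - \frac{19981402381}{313801940322000}$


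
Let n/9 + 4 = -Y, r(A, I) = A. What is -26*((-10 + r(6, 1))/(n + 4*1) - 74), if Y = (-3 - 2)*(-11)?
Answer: 1013844/527 ≈ 1923.8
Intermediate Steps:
Y = 55 (Y = -5*(-11) = 55)
n = -531 (n = -36 + 9*(-1*55) = -36 + 9*(-55) = -36 - 495 = -531)
-26*((-10 + r(6, 1))/(n + 4*1) - 74) = -26*((-10 + 6)/(-531 + 4*1) - 74) = -26*(-4/(-531 + 4) - 74) = -26*(-4/(-527) - 74) = -26*(-4*(-1/527) - 74) = -26*(4/527 - 74) = -26*(-38994/527) = 1013844/527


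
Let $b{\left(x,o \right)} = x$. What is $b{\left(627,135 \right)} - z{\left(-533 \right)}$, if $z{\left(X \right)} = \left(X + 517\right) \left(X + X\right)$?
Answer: $-16429$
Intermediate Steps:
$z{\left(X \right)} = 2 X \left(517 + X\right)$ ($z{\left(X \right)} = \left(517 + X\right) 2 X = 2 X \left(517 + X\right)$)
$b{\left(627,135 \right)} - z{\left(-533 \right)} = 627 - 2 \left(-533\right) \left(517 - 533\right) = 627 - 2 \left(-533\right) \left(-16\right) = 627 - 17056 = -16429$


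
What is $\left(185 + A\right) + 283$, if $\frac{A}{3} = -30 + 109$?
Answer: $705$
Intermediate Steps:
$A = 237$ ($A = 3 \left(-30 + 109\right) = 3 \cdot 79 = 237$)
$\left(185 + A\right) + 283 = \left(185 + 237\right) + 283 = 422 + 283 = 705$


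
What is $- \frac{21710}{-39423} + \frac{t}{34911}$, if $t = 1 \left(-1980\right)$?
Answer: $\frac{25180010}{50973939} \approx 0.49398$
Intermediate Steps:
$t = -1980$
$- \frac{21710}{-39423} + \frac{t}{34911} = - \frac{21710}{-39423} - \frac{1980}{34911} = \left(-21710\right) \left(- \frac{1}{39423}\right) - \frac{220}{3879} = \frac{21710}{39423} - \frac{220}{3879} = \frac{25180010}{50973939}$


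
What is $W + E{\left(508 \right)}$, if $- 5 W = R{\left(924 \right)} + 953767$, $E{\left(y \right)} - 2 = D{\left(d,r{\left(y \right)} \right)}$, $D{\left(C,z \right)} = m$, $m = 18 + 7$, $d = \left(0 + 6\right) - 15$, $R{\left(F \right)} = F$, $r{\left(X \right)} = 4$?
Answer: $- \frac{954556}{5} \approx -1.9091 \cdot 10^{5}$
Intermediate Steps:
$d = -9$ ($d = 6 - 15 = -9$)
$m = 25$
$D{\left(C,z \right)} = 25$
$E{\left(y \right)} = 27$ ($E{\left(y \right)} = 2 + 25 = 27$)
$W = - \frac{954691}{5}$ ($W = - \frac{924 + 953767}{5} = \left(- \frac{1}{5}\right) 954691 = - \frac{954691}{5} \approx -1.9094 \cdot 10^{5}$)
$W + E{\left(508 \right)} = - \frac{954691}{5} + 27 = - \frac{954556}{5}$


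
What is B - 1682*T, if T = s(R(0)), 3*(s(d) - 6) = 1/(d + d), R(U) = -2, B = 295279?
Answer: 1711963/6 ≈ 2.8533e+5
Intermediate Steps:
s(d) = 6 + 1/(6*d) (s(d) = 6 + 1/(3*(d + d)) = 6 + 1/(3*((2*d))) = 6 + (1/(2*d))/3 = 6 + 1/(6*d))
T = 71/12 (T = 6 + (⅙)/(-2) = 6 + (⅙)*(-½) = 6 - 1/12 = 71/12 ≈ 5.9167)
B - 1682*T = 295279 - 1682*71/12 = 295279 - 59711/6 = 1711963/6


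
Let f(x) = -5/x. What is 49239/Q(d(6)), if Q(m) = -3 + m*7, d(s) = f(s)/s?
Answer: -1772604/143 ≈ -12396.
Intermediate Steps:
d(s) = -5/s**2 (d(s) = (-5/s)/s = -5/s**2)
Q(m) = -3 + 7*m
49239/Q(d(6)) = 49239/(-3 + 7*(-5/6**2)) = 49239/(-3 + 7*(-5*1/36)) = 49239/(-3 + 7*(-5/36)) = 49239/(-3 - 35/36) = 49239/(-143/36) = 49239*(-36/143) = -1772604/143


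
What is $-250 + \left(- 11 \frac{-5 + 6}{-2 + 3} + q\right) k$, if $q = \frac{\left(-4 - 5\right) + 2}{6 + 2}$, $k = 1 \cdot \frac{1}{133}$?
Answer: $- \frac{14005}{56} \approx -250.09$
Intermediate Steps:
$k = \frac{1}{133}$ ($k = 1 \cdot \frac{1}{133} = \frac{1}{133} \approx 0.0075188$)
$q = - \frac{7}{8}$ ($q = \frac{-9 + 2}{8} = \left(-7\right) \frac{1}{8} = - \frac{7}{8} \approx -0.875$)
$-250 + \left(- 11 \frac{-5 + 6}{-2 + 3} + q\right) k = -250 + \left(- 11 \frac{-5 + 6}{-2 + 3} - \frac{7}{8}\right) \frac{1}{133} = -250 + \left(- 11 \cdot 1 \cdot 1^{-1} - \frac{7}{8}\right) \frac{1}{133} = -250 + \left(- 11 \cdot 1 \cdot 1 - \frac{7}{8}\right) \frac{1}{133} = -250 + \left(\left(-11\right) 1 - \frac{7}{8}\right) \frac{1}{133} = -250 + \left(-11 - \frac{7}{8}\right) \frac{1}{133} = -250 - \frac{5}{56} = - \frac{14005}{56}$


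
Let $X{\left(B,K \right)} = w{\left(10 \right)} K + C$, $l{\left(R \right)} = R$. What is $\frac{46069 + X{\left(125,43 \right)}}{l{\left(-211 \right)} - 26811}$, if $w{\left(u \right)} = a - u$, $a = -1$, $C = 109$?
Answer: $- \frac{45705}{27022} \approx -1.6914$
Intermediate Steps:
$w{\left(u \right)} = -1 - u$
$X{\left(B,K \right)} = 109 - 11 K$ ($X{\left(B,K \right)} = \left(-1 - 10\right) K + 109 = - 11 K + 109 = 109 - 11 K$)
$\frac{46069 + X{\left(125,43 \right)}}{l{\left(-211 \right)} - 26811} = \frac{46069 + \left(109 - 473\right)}{-211 - 26811} = \frac{46069 + \left(109 - 473\right)}{-27022} = \left(46069 - 364\right) \left(- \frac{1}{27022}\right) = 45705 \left(- \frac{1}{27022}\right) = - \frac{45705}{27022}$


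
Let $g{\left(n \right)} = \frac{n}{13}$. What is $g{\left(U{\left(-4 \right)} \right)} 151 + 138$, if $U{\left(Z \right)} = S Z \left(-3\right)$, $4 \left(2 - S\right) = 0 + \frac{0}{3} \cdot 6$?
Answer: $\frac{5418}{13} \approx 416.77$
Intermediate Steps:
$S = 2$ ($S = 2 - \frac{0 + \frac{0}{3} \cdot 6}{4} = 2 - \frac{0 + 0 \cdot \frac{1}{3} \cdot 6}{4} = 2 - \frac{0 + 0 \cdot 6}{4} = 2 - \frac{0 + 0}{4} = 2 - 0 = 2 + 0 = 2$)
$U{\left(Z \right)} = - 6 Z$ ($U{\left(Z \right)} = 2 Z \left(-3\right) = - 6 Z$)
$g{\left(n \right)} = \frac{n}{13}$ ($g{\left(n \right)} = n \frac{1}{13} = \frac{n}{13}$)
$g{\left(U{\left(-4 \right)} \right)} 151 + 138 = \frac{\left(-6\right) \left(-4\right)}{13} \cdot 151 + 138 = \frac{1}{13} \cdot 24 \cdot 151 + 138 = \frac{24}{13} \cdot 151 + 138 = \frac{3624}{13} + 138 = \frac{5418}{13}$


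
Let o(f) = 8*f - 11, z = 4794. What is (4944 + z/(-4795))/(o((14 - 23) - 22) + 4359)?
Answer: 11850843/9829750 ≈ 1.2056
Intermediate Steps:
o(f) = -11 + 8*f
(4944 + z/(-4795))/(o((14 - 23) - 22) + 4359) = (4944 + 4794/(-4795))/((-11 + 8*((14 - 23) - 22)) + 4359) = (4944 + 4794*(-1/4795))/((-11 + 8*(-9 - 22)) + 4359) = (4944 - 4794/4795)/((-11 + 8*(-31)) + 4359) = 23701686/(4795*((-11 - 248) + 4359)) = 23701686/(4795*(-259 + 4359)) = (23701686/4795)/4100 = (23701686/4795)*(1/4100) = 11850843/9829750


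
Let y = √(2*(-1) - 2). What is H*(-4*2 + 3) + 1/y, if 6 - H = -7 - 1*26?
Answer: -195 - I/2 ≈ -195.0 - 0.5*I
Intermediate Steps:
y = 2*I (y = √(-2 - 2) = √(-4) = 2*I ≈ 2.0*I)
H = 39 (H = 6 - (-7 - 1*26) = 6 - (-7 - 26) = 6 - 1*(-33) = 6 + 33 = 39)
H*(-4*2 + 3) + 1/y = 39*(-4*2 + 3) + 1/(2*I) = 39*(-8 + 3) - I/2 = 39*(-5) - I/2 = -195 - I/2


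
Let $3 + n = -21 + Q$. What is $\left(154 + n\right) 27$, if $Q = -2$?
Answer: $3456$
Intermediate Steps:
$n = -26$ ($n = -3 - 23 = -26$)
$\left(154 + n\right) 27 = \left(154 - 26\right) 27 = 128 \cdot 27 = 3456$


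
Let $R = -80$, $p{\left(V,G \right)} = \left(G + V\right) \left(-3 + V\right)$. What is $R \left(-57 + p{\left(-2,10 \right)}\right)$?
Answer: $7760$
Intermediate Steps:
$p{\left(V,G \right)} = \left(-3 + V\right) \left(G + V\right)$
$R \left(-57 + p{\left(-2,10 \right)}\right) = - 80 \left(-57 + \left(\left(-2\right)^{2} - 30 - -6 + 10 \left(-2\right)\right)\right) = - 80 \left(-57 + \left(4 - 30 + 6 - 20\right)\right) = - 80 \left(-57 - 40\right) = \left(-80\right) \left(-97\right) = 7760$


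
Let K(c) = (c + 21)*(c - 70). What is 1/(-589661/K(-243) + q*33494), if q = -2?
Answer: -69486/4655317829 ≈ -1.4926e-5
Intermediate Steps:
K(c) = (-70 + c)*(21 + c) (K(c) = (21 + c)*(-70 + c) = (-70 + c)*(21 + c))
1/(-589661/K(-243) + q*33494) = 1/(-589661/(-1470 + (-243)² - 49*(-243)) - 2*33494) = 1/(-589661/(-1470 + 59049 + 11907) - 66988) = 1/(-589661/69486 - 66988) = 1/(-4655317829/69486) = -69486/4655317829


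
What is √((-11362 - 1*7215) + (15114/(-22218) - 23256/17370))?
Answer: I*√448465625545630/155365 ≈ 136.3*I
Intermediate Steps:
√((-11362 - 1*7215) + (15114/(-22218) - 23256/17370)) = √((-11362 - 7215) + (15114*(-1/22218) - 23256*1/17370)) = √(-18577 + (-2519/3703 - 1292/965)) = √(-18577 - 7215111/3573395) = √(-66390174026/3573395) = I*√448465625545630/155365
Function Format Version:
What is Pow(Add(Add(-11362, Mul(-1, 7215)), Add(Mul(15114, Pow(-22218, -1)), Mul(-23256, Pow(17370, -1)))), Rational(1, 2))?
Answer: Mul(Rational(1, 155365), I, Pow(448465625545630, Rational(1, 2))) ≈ Mul(136.30, I)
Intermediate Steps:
Pow(Add(Add(-11362, Mul(-1, 7215)), Add(Mul(15114, Pow(-22218, -1)), Mul(-23256, Pow(17370, -1)))), Rational(1, 2)) = Pow(Add(Add(-11362, -7215), Add(Mul(15114, Rational(-1, 22218)), Mul(-23256, Rational(1, 17370)))), Rational(1, 2)) = Pow(Add(-18577, Add(Rational(-2519, 3703), Rational(-1292, 965))), Rational(1, 2)) = Pow(Add(-18577, Rational(-7215111, 3573395)), Rational(1, 2)) = Pow(Rational(-66390174026, 3573395), Rational(1, 2)) = Mul(Rational(1, 155365), I, Pow(448465625545630, Rational(1, 2)))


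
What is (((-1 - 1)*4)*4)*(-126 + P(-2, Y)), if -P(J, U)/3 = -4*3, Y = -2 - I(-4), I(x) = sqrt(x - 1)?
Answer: 2880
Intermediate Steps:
I(x) = sqrt(-1 + x)
Y = -2 - I*sqrt(5) (Y = -2 - sqrt(-1 - 4) = -2 - sqrt(-5) = -2 - I*sqrt(5) ≈ -2.0 - 2.2361*I)
P(J, U) = 36 (P(J, U) = -(-12)*3 = -3*(-12) = 36)
(((-1 - 1)*4)*4)*(-126 + P(-2, Y)) = (((-1 - 1)*4)*4)*(-126 + 36) = (-2*4*4)*(-90) = -8*4*(-90) = -32*(-90) = 2880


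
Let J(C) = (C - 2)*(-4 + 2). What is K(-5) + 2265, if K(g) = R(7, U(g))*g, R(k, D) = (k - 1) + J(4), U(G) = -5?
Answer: 2255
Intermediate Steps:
J(C) = 4 - 2*C (J(C) = (-2 + C)*(-2) = 4 - 2*C)
R(k, D) = -5 + k (R(k, D) = (k - 1) + (4 - 2*4) = (-1 + k) + (4 - 8) = (-1 + k) - 4 = -5 + k)
K(g) = 2*g (K(g) = (-5 + 7)*g = 2*g)
K(-5) + 2265 = 2*(-5) + 2265 = -10 + 2265 = 2255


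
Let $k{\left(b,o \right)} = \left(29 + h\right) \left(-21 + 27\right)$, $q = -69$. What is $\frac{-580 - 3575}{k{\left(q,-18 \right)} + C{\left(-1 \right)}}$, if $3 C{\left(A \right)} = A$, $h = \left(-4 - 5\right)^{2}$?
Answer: $- \frac{12465}{1979} \approx -6.2986$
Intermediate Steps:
$h = 81$ ($h = \left(-9\right)^{2} = 81$)
$C{\left(A \right)} = \frac{A}{3}$
$k{\left(b,o \right)} = 660$ ($k{\left(b,o \right)} = \left(29 + 81\right) \left(-21 + 27\right) = 110 \cdot 6 = 660$)
$\frac{-580 - 3575}{k{\left(q,-18 \right)} + C{\left(-1 \right)}} = \frac{-580 - 3575}{660 + \frac{1}{3} \left(-1\right)} = - \frac{4155}{660 - \frac{1}{3}} = - \frac{4155}{\frac{1979}{3}} = \left(-4155\right) \frac{3}{1979} = - \frac{12465}{1979}$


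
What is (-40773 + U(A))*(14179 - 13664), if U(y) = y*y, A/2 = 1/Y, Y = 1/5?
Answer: -20946595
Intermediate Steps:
Y = ⅕ ≈ 0.20000
A = 10 (A = 2/(⅕) = 2*5 = 10)
U(y) = y²
(-40773 + U(A))*(14179 - 13664) = (-40773 + 10²)*(14179 - 13664) = (-40773 + 100)*515 = -40673*515 = -20946595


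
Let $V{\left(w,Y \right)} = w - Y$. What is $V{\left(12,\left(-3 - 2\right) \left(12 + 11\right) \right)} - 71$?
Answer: $56$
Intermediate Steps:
$V{\left(12,\left(-3 - 2\right) \left(12 + 11\right) \right)} - 71 = \left(12 - \left(-3 - 2\right) \left(12 + 11\right)\right) - 71 = \left(12 - \left(-5\right) 23\right) - 71 = \left(12 - -115\right) - 71 = \left(12 + 115\right) - 71 = 127 - 71 = 56$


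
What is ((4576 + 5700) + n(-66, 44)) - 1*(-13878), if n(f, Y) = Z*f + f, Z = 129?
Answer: 15574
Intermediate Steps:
n(f, Y) = 130*f (n(f, Y) = 129*f + f = 130*f)
((4576 + 5700) + n(-66, 44)) - 1*(-13878) = ((4576 + 5700) + 130*(-66)) - 1*(-13878) = (10276 - 8580) + 13878 = 1696 + 13878 = 15574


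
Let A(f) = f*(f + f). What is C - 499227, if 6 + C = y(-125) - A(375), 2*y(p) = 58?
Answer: -780454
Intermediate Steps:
A(f) = 2*f**2 (A(f) = f*(2*f) = 2*f**2)
y(p) = 29 (y(p) = (1/2)*58 = 29)
C = -281227 (C = -6 + (29 - 2*375**2) = -6 + (29 - 2*140625) = -6 + (29 - 1*281250) = -6 + (29 - 281250) = -6 - 281221 = -281227)
C - 499227 = -281227 - 499227 = -780454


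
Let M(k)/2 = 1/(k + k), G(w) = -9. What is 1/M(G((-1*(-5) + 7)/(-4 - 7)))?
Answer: -9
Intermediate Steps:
M(k) = 1/k (M(k) = 2/(k + k) = 2/((2*k)) = 2*(1/(2*k)) = 1/k)
1/M(G((-1*(-5) + 7)/(-4 - 7))) = 1/(1/(-9)) = 1/(-⅑) = -9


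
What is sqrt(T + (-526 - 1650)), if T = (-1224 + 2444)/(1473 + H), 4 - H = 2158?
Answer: 2*I*sqrt(252493689)/681 ≈ 46.667*I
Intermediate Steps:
H = -2154 (H = 4 - 1*2158 = 4 - 2158 = -2154)
T = -1220/681 (T = (-1224 + 2444)/(1473 - 2154) = 1220/(-681) = 1220*(-1/681) = -1220/681 ≈ -1.7915)
sqrt(T + (-526 - 1650)) = sqrt(-1220/681 + (-526 - 1650)) = sqrt(-1220/681 - 2176) = sqrt(-1483076/681) = 2*I*sqrt(252493689)/681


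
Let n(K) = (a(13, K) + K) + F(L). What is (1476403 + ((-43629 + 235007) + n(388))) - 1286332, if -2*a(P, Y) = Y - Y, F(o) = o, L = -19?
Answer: 381818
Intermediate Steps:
a(P, Y) = 0 (a(P, Y) = -(Y - Y)/2 = -½*0 = 0)
n(K) = -19 + K (n(K) = (0 + K) - 19 = K - 19 = -19 + K)
(1476403 + ((-43629 + 235007) + n(388))) - 1286332 = (1476403 + ((-43629 + 235007) + (-19 + 388))) - 1286332 = (1476403 + (191378 + 369)) - 1286332 = (1476403 + 191747) - 1286332 = 1668150 - 1286332 = 381818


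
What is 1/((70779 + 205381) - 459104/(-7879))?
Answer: 7879/2176323744 ≈ 3.6203e-6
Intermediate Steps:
1/((70779 + 205381) - 459104/(-7879)) = 1/(276160 - 459104*(-1/7879)) = 1/(276160 + 459104/7879) = 1/(2176323744/7879) = 7879/2176323744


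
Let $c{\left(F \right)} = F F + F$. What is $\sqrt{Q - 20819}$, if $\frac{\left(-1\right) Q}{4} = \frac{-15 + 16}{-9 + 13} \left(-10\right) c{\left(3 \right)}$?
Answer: $i \sqrt{20699} \approx 143.87 i$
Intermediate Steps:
$c{\left(F \right)} = F + F^{2}$ ($c{\left(F \right)} = F^{2} + F = F + F^{2}$)
$Q = 120$ ($Q = - 4 \frac{-15 + 16}{-9 + 13} \left(-10\right) 3 \left(1 + 3\right) = - 4 \cdot 1 \cdot \frac{1}{4} \left(-10\right) 3 \cdot 4 = - 4 \cdot 1 \cdot \frac{1}{4} \left(-10\right) 12 = - 4 \cdot \frac{1}{4} \left(-10\right) 12 = - 4 \left(\left(- \frac{5}{2}\right) 12\right) = \left(-4\right) \left(-30\right) = 120$)
$\sqrt{Q - 20819} = \sqrt{120 - 20819} = \sqrt{-20699} = i \sqrt{20699}$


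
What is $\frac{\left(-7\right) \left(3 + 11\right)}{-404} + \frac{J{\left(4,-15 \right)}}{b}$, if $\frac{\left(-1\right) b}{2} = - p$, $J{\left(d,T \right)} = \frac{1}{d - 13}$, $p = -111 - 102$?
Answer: $\frac{47017}{193617} \approx 0.24284$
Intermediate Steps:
$p = -213$ ($p = -111 - 102 = -213$)
$J{\left(d,T \right)} = \frac{1}{-13 + d}$
$b = -426$ ($b = - 2 \left(\left(-1\right) \left(-213\right)\right) = \left(-2\right) 213 = -426$)
$\frac{\left(-7\right) \left(3 + 11\right)}{-404} + \frac{J{\left(4,-15 \right)}}{b} = \frac{\left(-7\right) \left(3 + 11\right)}{-404} + \frac{1}{\left(-13 + 4\right) \left(-426\right)} = \left(-7\right) 14 \left(- \frac{1}{404}\right) + \frac{1}{-9} \left(- \frac{1}{426}\right) = \left(-98\right) \left(- \frac{1}{404}\right) - - \frac{1}{3834} = \frac{49}{202} + \frac{1}{3834} = \frac{47017}{193617}$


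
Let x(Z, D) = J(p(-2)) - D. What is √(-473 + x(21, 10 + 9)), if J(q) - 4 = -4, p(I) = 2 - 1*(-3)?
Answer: 2*I*√123 ≈ 22.181*I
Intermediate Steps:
p(I) = 5 (p(I) = 2 + 3 = 5)
J(q) = 0 (J(q) = 4 - 4 = 0)
x(Z, D) = -D (x(Z, D) = 0 - D = -D)
√(-473 + x(21, 10 + 9)) = √(-473 - (10 + 9)) = √(-473 - 1*19) = √(-473 - 19) = √(-492) = 2*I*√123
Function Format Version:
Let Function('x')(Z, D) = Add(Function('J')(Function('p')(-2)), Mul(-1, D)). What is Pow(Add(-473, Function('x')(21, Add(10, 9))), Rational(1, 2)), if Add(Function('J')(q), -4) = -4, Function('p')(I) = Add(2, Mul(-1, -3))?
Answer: Mul(2, I, Pow(123, Rational(1, 2))) ≈ Mul(22.181, I)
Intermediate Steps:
Function('p')(I) = 5 (Function('p')(I) = Add(2, 3) = 5)
Function('J')(q) = 0 (Function('J')(q) = Add(4, -4) = 0)
Function('x')(Z, D) = Mul(-1, D) (Function('x')(Z, D) = Add(0, Mul(-1, D)) = Mul(-1, D))
Pow(Add(-473, Function('x')(21, Add(10, 9))), Rational(1, 2)) = Pow(Add(-473, Mul(-1, Add(10, 9))), Rational(1, 2)) = Pow(Add(-473, Mul(-1, 19)), Rational(1, 2)) = Pow(Add(-473, -19), Rational(1, 2)) = Pow(-492, Rational(1, 2)) = Mul(2, I, Pow(123, Rational(1, 2)))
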